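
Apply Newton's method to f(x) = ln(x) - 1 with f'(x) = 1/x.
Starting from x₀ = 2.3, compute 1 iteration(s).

f(x) = ln(x) - 1
f'(x) = 1/x
x₀ = 2.3

Newton-Raphson formula: x_{n+1} = x_n - f(x_n)/f'(x_n)

Iteration 1:
  f(2.300000) = -0.167091
  f'(2.300000) = 0.434783
  x_1 = 2.300000 - (-0.167091)/0.434783 = 2.684309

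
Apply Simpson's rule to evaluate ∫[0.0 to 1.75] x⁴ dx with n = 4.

f(x) = x⁴
a = 0.0, b = 1.75, n = 4
h = (b - a)/n = 0.437500

Simpson's rule: (h/3)[f(x₀) + 4f(x₁) + 2f(x₂) + ... + f(xₙ)]

x_0 = 0.0000, f(x_0) = 0.000000, coefficient = 1
x_1 = 0.4375, f(x_1) = 0.036636, coefficient = 4
x_2 = 0.8750, f(x_2) = 0.586182, coefficient = 2
x_3 = 1.3125, f(x_3) = 2.967545, coefficient = 4
x_4 = 1.7500, f(x_4) = 9.378906, coefficient = 1

I ≈ (0.437500/3) × 22.567993 = 3.291166
Exact value: 3.282617
Error: 0.008548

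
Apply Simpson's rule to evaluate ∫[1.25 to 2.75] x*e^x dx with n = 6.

f(x) = x*e^x
a = 1.25, b = 2.75, n = 6
h = (b - a)/n = 0.250000

Simpson's rule: (h/3)[f(x₀) + 4f(x₁) + 2f(x₂) + ... + f(xₙ)]

x_0 = 1.2500, f(x_0) = 4.362929, coefficient = 1
x_1 = 1.5000, f(x_1) = 6.722534, coefficient = 4
x_2 = 1.7500, f(x_2) = 10.070555, coefficient = 2
x_3 = 2.0000, f(x_3) = 14.778112, coefficient = 4
x_4 = 2.2500, f(x_4) = 21.347406, coefficient = 2
x_5 = 2.5000, f(x_5) = 30.456235, coefficient = 4
x_6 = 2.7500, f(x_6) = 43.017238, coefficient = 1

I ≈ (0.250000/3) × 318.043610 = 26.503634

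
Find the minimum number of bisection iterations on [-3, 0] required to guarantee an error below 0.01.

We need (b-a)/2^n ≤ 0.01
(0 - (-3))/2^n ≤ 0.01
3/2^n ≤ 0.01
2^n ≥ 300
n ≥ log₂(300) = 8.23
n ≥ 9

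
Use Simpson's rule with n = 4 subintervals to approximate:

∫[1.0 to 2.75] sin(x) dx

f(x) = sin(x)
a = 1.0, b = 2.75, n = 4
h = (b - a)/n = 0.437500

Simpson's rule: (h/3)[f(x₀) + 4f(x₁) + 2f(x₂) + ... + f(xₙ)]

x_0 = 1.0000, f(x_0) = 0.841471, coefficient = 1
x_1 = 1.4375, f(x_1) = 0.991129, coefficient = 4
x_2 = 1.8750, f(x_2) = 0.954086, coefficient = 2
x_3 = 2.3125, f(x_3) = 0.737319, coefficient = 4
x_4 = 2.7500, f(x_4) = 0.381661, coefficient = 1

I ≈ (0.437500/3) × 10.045095 = 1.464910
Exact value: 1.464605
Error: 0.000305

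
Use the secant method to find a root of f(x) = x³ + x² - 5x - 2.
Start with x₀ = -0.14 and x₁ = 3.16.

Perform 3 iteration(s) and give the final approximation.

f(x) = x³ + x² - 5x - 2
x₀ = -0.14, x₁ = 3.16

Secant formula: x_{n+1} = x_n - f(x_n)(x_n - x_{n-1})/(f(x_n) - f(x_{n-1}))

Iteration 1:
  f(-0.140000) = -1.283144
  f(3.160000) = 23.740096
  x_2 = 3.160000 - 23.740096×(3.160000 - (-0.140000))/(23.740096 - (-1.283144))
       = 0.029218
Iteration 2:
  f(3.160000) = 23.740096
  f(0.029218) = -2.145210
  x_3 = 0.029218 - (-2.145210)×(0.029218 - 3.160000)/(-2.145210 - 23.740096)
       = 0.288677
Iteration 3:
  f(0.029218) = -2.145210
  f(0.288677) = -3.335994
  x_4 = 0.288677 - (-3.335994)×(0.288677 - 0.029218)/(-3.335994 - (-2.145210))
       = -0.438201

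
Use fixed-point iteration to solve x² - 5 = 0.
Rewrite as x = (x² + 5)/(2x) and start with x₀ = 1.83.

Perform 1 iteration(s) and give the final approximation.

Equation: x² - 5 = 0
Fixed-point form: x = (x² + 5)/(2x)
x₀ = 1.83

x_1 = g(1.830000) = 2.281120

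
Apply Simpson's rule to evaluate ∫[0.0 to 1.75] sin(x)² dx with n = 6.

f(x) = sin(x)²
a = 0.0, b = 1.75, n = 6
h = (b - a)/n = 0.291667

Simpson's rule: (h/3)[f(x₀) + 4f(x₁) + 2f(x₂) + ... + f(xₙ)]

x_0 = 0.0000, f(x_0) = 0.000000, coefficient = 1
x_1 = 0.2917, f(x_1) = 0.082684, coefficient = 4
x_2 = 0.5833, f(x_2) = 0.303391, coefficient = 2
x_3 = 0.8750, f(x_3) = 0.589123, coefficient = 4
x_4 = 1.1667, f(x_4) = 0.845379, coefficient = 2
x_5 = 1.4583, f(x_5) = 0.987405, coefficient = 4
x_6 = 1.7500, f(x_6) = 0.968228, coefficient = 1

I ≈ (0.291667/3) × 9.902619 = 0.962755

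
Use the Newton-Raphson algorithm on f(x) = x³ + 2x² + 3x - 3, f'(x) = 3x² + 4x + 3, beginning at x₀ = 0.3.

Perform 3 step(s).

f(x) = x³ + 2x² + 3x - 3
f'(x) = 3x² + 4x + 3
x₀ = 0.3

Newton-Raphson formula: x_{n+1} = x_n - f(x_n)/f'(x_n)

Iteration 1:
  f(0.300000) = -1.893000
  f'(0.300000) = 4.470000
  x_1 = 0.300000 - (-1.893000)/4.470000 = 0.723490
Iteration 2:
  f(0.723490) = 0.596047
  f'(0.723490) = 7.464273
  x_2 = 0.723490 - 0.596047/7.464273 = 0.643637
Iteration 3:
  f(0.643637) = 0.026084
  f'(0.643637) = 6.817351
  x_3 = 0.643637 - 0.026084/6.817351 = 0.639810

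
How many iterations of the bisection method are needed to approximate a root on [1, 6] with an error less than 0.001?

We need (b-a)/2^n ≤ 0.001
(6 - 1)/2^n ≤ 0.001
5/2^n ≤ 0.001
2^n ≥ 5000
n ≥ log₂(5000) = 12.29
n ≥ 13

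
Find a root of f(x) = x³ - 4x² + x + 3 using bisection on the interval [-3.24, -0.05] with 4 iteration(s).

f(x) = x³ - 4x² + x + 3
Initial interval: [-3.24, -0.05]

Iteration 1:
  c_1 = (-3.240000 + (-0.050000))/2 = -1.645000
  f(c_1) = f(-1.645000) = -13.920511
  f(a) × f(c) ≥ 0, new interval: [-1.645000, -0.050000]
Iteration 2:
  c_2 = (-1.645000 + (-0.050000))/2 = -0.847500
  f(c_2) = f(-0.847500) = -1.329247
  f(a) × f(c) ≥ 0, new interval: [-0.847500, -0.050000]
Iteration 3:
  c_3 = (-0.847500 + (-0.050000))/2 = -0.448750
  f(c_3) = f(-0.448750) = 1.655376
  f(a) × f(c) < 0, new interval: [-0.847500, -0.448750]
Iteration 4:
  c_4 = (-0.847500 + (-0.448750))/2 = -0.648125
  f(c_4) = f(-0.648125) = 0.399356
  f(a) × f(c) < 0, new interval: [-0.847500, -0.648125]

After 4 iteration(s), the approximation is c_4 = -0.648125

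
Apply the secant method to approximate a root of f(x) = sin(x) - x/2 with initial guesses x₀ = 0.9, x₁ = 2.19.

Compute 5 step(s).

f(x) = sin(x) - x/2
x₀ = 0.9, x₁ = 2.19

Secant formula: x_{n+1} = x_n - f(x_n)(x_n - x_{n-1})/(f(x_n) - f(x_{n-1}))

Iteration 1:
  f(0.900000) = 0.333327
  f(2.190000) = -0.280659
  x_2 = 2.190000 - (-0.280659)×(2.190000 - 0.900000)/(-0.280659 - 0.333327)
       = 1.600328
Iteration 2:
  f(2.190000) = -0.280659
  f(1.600328) = 0.199400
  x_3 = 1.600328 - 0.199400×(1.600328 - 2.190000)/(0.199400 - (-0.280659))
       = 1.845257
Iteration 3:
  f(1.600328) = 0.199400
  f(1.845257) = 0.039943
  x_4 = 1.845257 - 0.039943×(1.845257 - 1.600328)/(0.039943 - 0.199400)
       = 1.906610
Iteration 4:
  f(1.845257) = 0.039943
  f(1.906610) = -0.009163
  x_5 = 1.906610 - (-0.009163)×(1.906610 - 1.845257)/(-0.009163 - 0.039943)
       = 1.895162
Iteration 5:
  f(1.906610) = -0.009163
  f(1.895162) = 0.000272
  x_6 = 1.895162 - 0.000272×(1.895162 - 1.906610)/(0.000272 - (-0.009163))
       = 1.895492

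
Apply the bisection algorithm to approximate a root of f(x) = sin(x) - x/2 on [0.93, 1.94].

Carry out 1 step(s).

f(x) = sin(x) - x/2
Initial interval: [0.93, 1.94]

Iteration 1:
  c_1 = (0.930000 + 1.940000)/2 = 1.435000
  f(c_1) = f(1.435000) = 0.273294
  f(a) × f(c) ≥ 0, new interval: [1.435000, 1.940000]

After 1 iteration(s), the approximation is c_1 = 1.435000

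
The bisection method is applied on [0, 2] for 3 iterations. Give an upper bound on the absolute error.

Bisection error bound: |error| ≤ (b-a)/2^n
|error| ≤ (2 - 0)/2^3 = 2/2^3
|error| ≤ 0.2500000000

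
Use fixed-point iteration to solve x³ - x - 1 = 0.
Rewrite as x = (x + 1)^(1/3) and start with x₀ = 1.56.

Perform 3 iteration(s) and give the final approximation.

Equation: x³ - x - 1 = 0
Fixed-point form: x = (x + 1)^(1/3)
x₀ = 1.56

x_1 = g(1.560000) = 1.367981
x_2 = g(1.367981) = 1.332885
x_3 = g(1.332885) = 1.326267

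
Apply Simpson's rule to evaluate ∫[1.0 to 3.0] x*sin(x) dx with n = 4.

f(x) = x*sin(x)
a = 1.0, b = 3.0, n = 4
h = (b - a)/n = 0.500000

Simpson's rule: (h/3)[f(x₀) + 4f(x₁) + 2f(x₂) + ... + f(xₙ)]

x_0 = 1.0000, f(x_0) = 0.841471, coefficient = 1
x_1 = 1.5000, f(x_1) = 1.496242, coefficient = 4
x_2 = 2.0000, f(x_2) = 1.818595, coefficient = 2
x_3 = 2.5000, f(x_3) = 1.496180, coefficient = 4
x_4 = 3.0000, f(x_4) = 0.423360, coefficient = 1

I ≈ (0.500000/3) × 16.871712 = 2.811952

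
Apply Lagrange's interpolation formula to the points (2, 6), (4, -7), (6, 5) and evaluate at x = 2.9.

Lagrange interpolation formula:
P(x) = Σ yᵢ × Lᵢ(x)
where Lᵢ(x) = Π_{j≠i} (x - xⱼ)/(xᵢ - xⱼ)

L_0(2.9) = (2.9 - 4)/(2 - 4) × (2.9 - 6)/(2 - 6) = 0.426250
L_1(2.9) = (2.9 - 2)/(4 - 2) × (2.9 - 6)/(4 - 6) = 0.697500
L_2(2.9) = (2.9 - 2)/(6 - 2) × (2.9 - 4)/(6 - 4) = -0.123750

P(2.9) = 6×L_0(2.9) + (-7)×L_1(2.9) + 5×L_2(2.9)
P(2.9) = -2.943750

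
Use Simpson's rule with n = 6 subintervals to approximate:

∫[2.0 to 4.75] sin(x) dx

f(x) = sin(x)
a = 2.0, b = 4.75, n = 6
h = (b - a)/n = 0.458333

Simpson's rule: (h/3)[f(x₀) + 4f(x₁) + 2f(x₂) + ... + f(xₙ)]

x_0 = 2.0000, f(x_0) = 0.909297, coefficient = 1
x_1 = 2.4583, f(x_1) = 0.631324, coefficient = 4
x_2 = 2.9167, f(x_2) = 0.223034, coefficient = 2
x_3 = 3.3750, f(x_3) = -0.231294, coefficient = 4
x_4 = 3.8333, f(x_4) = -0.637879, coefficient = 2
x_5 = 4.2917, f(x_5) = -0.912794, coefficient = 4
x_6 = 4.7500, f(x_6) = -0.999293, coefficient = 1

I ≈ (0.458333/3) × -2.970740 = -0.453863
Exact value: -0.453749
Error: 0.000114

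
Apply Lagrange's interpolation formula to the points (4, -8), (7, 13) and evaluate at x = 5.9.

Lagrange interpolation formula:
P(x) = Σ yᵢ × Lᵢ(x)
where Lᵢ(x) = Π_{j≠i} (x - xⱼ)/(xᵢ - xⱼ)

L_0(5.9) = (5.9 - 7)/(4 - 7) = 0.366667
L_1(5.9) = (5.9 - 4)/(7 - 4) = 0.633333

P(5.9) = (-8)×L_0(5.9) + 13×L_1(5.9)
P(5.9) = 5.300000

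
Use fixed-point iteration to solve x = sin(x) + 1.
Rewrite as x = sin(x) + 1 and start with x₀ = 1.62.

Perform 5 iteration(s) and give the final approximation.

Equation: x = sin(x) + 1
Fixed-point form: x = sin(x) + 1
x₀ = 1.62

x_1 = g(1.620000) = 1.998790
x_2 = g(1.998790) = 1.909800
x_3 = g(1.909800) = 1.943086
x_4 = g(1.943086) = 1.931497
x_5 = g(1.931497) = 1.935650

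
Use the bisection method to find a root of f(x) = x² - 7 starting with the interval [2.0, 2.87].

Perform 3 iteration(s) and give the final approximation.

f(x) = x² - 7
Initial interval: [2.0, 2.87]

Iteration 1:
  c_1 = (2.000000 + 2.870000)/2 = 2.435000
  f(c_1) = f(2.435000) = -1.070775
  f(a) × f(c) ≥ 0, new interval: [2.435000, 2.870000]
Iteration 2:
  c_2 = (2.435000 + 2.870000)/2 = 2.652500
  f(c_2) = f(2.652500) = 0.035756
  f(a) × f(c) < 0, new interval: [2.435000, 2.652500]
Iteration 3:
  c_3 = (2.435000 + 2.652500)/2 = 2.543750
  f(c_3) = f(2.543750) = -0.529336
  f(a) × f(c) ≥ 0, new interval: [2.543750, 2.652500]

After 3 iteration(s), the approximation is c_3 = 2.543750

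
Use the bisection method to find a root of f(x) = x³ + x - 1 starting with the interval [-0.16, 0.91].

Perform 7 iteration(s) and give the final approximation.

f(x) = x³ + x - 1
Initial interval: [-0.16, 0.91]

Iteration 1:
  c_1 = (-0.160000 + 0.910000)/2 = 0.375000
  f(c_1) = f(0.375000) = -0.572266
  f(a) × f(c) ≥ 0, new interval: [0.375000, 0.910000]
Iteration 2:
  c_2 = (0.375000 + 0.910000)/2 = 0.642500
  f(c_2) = f(0.642500) = -0.092272
  f(a) × f(c) ≥ 0, new interval: [0.642500, 0.910000]
Iteration 3:
  c_3 = (0.642500 + 0.910000)/2 = 0.776250
  f(c_3) = f(0.776250) = 0.243990
  f(a) × f(c) < 0, new interval: [0.642500, 0.776250]
Iteration 4:
  c_4 = (0.642500 + 0.776250)/2 = 0.709375
  f(c_4) = f(0.709375) = 0.066342
  f(a) × f(c) < 0, new interval: [0.642500, 0.709375]
Iteration 5:
  c_5 = (0.642500 + 0.709375)/2 = 0.675938
  f(c_5) = f(0.675938) = -0.015232
  f(a) × f(c) ≥ 0, new interval: [0.675938, 0.709375]
Iteration 6:
  c_6 = (0.675938 + 0.709375)/2 = 0.692656
  f(c_6) = f(0.692656) = 0.024974
  f(a) × f(c) < 0, new interval: [0.675938, 0.692656]
Iteration 7:
  c_7 = (0.675938 + 0.692656)/2 = 0.684297
  f(c_7) = f(0.684297) = 0.004727
  f(a) × f(c) < 0, new interval: [0.675938, 0.684297]

After 7 iteration(s), the approximation is c_7 = 0.684297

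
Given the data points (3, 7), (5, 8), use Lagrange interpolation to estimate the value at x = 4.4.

Lagrange interpolation formula:
P(x) = Σ yᵢ × Lᵢ(x)
where Lᵢ(x) = Π_{j≠i} (x - xⱼ)/(xᵢ - xⱼ)

L_0(4.4) = (4.4 - 5)/(3 - 5) = 0.300000
L_1(4.4) = (4.4 - 3)/(5 - 3) = 0.700000

P(4.4) = 7×L_0(4.4) + 8×L_1(4.4)
P(4.4) = 7.700000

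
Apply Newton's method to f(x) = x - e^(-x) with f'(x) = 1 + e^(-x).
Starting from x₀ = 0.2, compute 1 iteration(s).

f(x) = x - e^(-x)
f'(x) = 1 + e^(-x)
x₀ = 0.2

Newton-Raphson formula: x_{n+1} = x_n - f(x_n)/f'(x_n)

Iteration 1:
  f(0.200000) = -0.618731
  f'(0.200000) = 1.818731
  x_1 = 0.200000 - (-0.618731)/1.818731 = 0.540199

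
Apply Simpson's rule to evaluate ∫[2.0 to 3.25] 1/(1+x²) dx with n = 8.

f(x) = 1/(1+x²)
a = 2.0, b = 3.25, n = 8
h = (b - a)/n = 0.156250

Simpson's rule: (h/3)[f(x₀) + 4f(x₁) + 2f(x₂) + ... + f(xₙ)]

x_0 = 2.0000, f(x_0) = 0.200000, coefficient = 1
x_1 = 2.1562, f(x_1) = 0.177010, coefficient = 4
x_2 = 2.3125, f(x_2) = 0.157538, coefficient = 2
x_3 = 2.4688, f(x_3) = 0.140950, coefficient = 4
x_4 = 2.6250, f(x_4) = 0.126733, coefficient = 2
x_5 = 2.7812, f(x_5) = 0.114477, coefficient = 4
x_6 = 2.9375, f(x_6) = 0.103854, coefficient = 2
x_7 = 3.0938, f(x_7) = 0.094596, coefficient = 4
x_8 = 3.2500, f(x_8) = 0.086486, coefficient = 1

I ≈ (0.156250/3) × 3.170867 = 0.165149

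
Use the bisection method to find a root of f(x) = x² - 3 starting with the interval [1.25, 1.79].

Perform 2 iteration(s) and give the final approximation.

f(x) = x² - 3
Initial interval: [1.25, 1.79]

Iteration 1:
  c_1 = (1.250000 + 1.790000)/2 = 1.520000
  f(c_1) = f(1.520000) = -0.689600
  f(a) × f(c) ≥ 0, new interval: [1.520000, 1.790000]
Iteration 2:
  c_2 = (1.520000 + 1.790000)/2 = 1.655000
  f(c_2) = f(1.655000) = -0.260975
  f(a) × f(c) ≥ 0, new interval: [1.655000, 1.790000]

After 2 iteration(s), the approximation is c_2 = 1.655000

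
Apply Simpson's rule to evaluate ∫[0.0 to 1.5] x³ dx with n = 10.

f(x) = x³
a = 0.0, b = 1.5, n = 10
h = (b - a)/n = 0.150000

Simpson's rule: (h/3)[f(x₀) + 4f(x₁) + 2f(x₂) + ... + f(xₙ)]

x_0 = 0.0000, f(x_0) = 0.000000, coefficient = 1
x_1 = 0.1500, f(x_1) = 0.003375, coefficient = 4
x_2 = 0.3000, f(x_2) = 0.027000, coefficient = 2
x_3 = 0.4500, f(x_3) = 0.091125, coefficient = 4
x_4 = 0.6000, f(x_4) = 0.216000, coefficient = 2
x_5 = 0.7500, f(x_5) = 0.421875, coefficient = 4
x_6 = 0.9000, f(x_6) = 0.729000, coefficient = 2
x_7 = 1.0500, f(x_7) = 1.157625, coefficient = 4
x_8 = 1.2000, f(x_8) = 1.728000, coefficient = 2
x_9 = 1.3500, f(x_9) = 2.460375, coefficient = 4
x_10 = 1.5000, f(x_10) = 3.375000, coefficient = 1

I ≈ (0.150000/3) × 25.312500 = 1.265625
Exact value: 1.265625
Error: 0.000000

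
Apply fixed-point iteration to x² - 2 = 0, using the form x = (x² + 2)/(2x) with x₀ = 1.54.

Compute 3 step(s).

Equation: x² - 2 = 0
Fixed-point form: x = (x² + 2)/(2x)
x₀ = 1.54

x_1 = g(1.540000) = 1.419351
x_2 = g(1.419351) = 1.414223
x_3 = g(1.414223) = 1.414214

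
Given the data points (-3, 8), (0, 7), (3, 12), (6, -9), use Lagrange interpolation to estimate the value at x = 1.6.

Lagrange interpolation formula:
P(x) = Σ yᵢ × Lᵢ(x)
where Lᵢ(x) = Π_{j≠i} (x - xⱼ)/(xᵢ - xⱼ)

L_0(1.6) = (1.6 - 0)/(-3 - 0) × (1.6 - 3)/(-3 - 3) × (1.6 - 6)/(-3 - 6) = -0.060840
L_1(1.6) = (1.6 - (-3))/(0 - (-3)) × (1.6 - 3)/(0 - 3) × (1.6 - 6)/(0 - 6) = 0.524741
L_2(1.6) = (1.6 - (-3))/(3 - (-3)) × (1.6 - 0)/(3 - 0) × (1.6 - 6)/(3 - 6) = 0.599704
L_3(1.6) = (1.6 - (-3))/(6 - (-3)) × (1.6 - 0)/(6 - 0) × (1.6 - 3)/(6 - 3) = -0.063605

P(1.6) = 8×L_0(1.6) + 7×L_1(1.6) + 12×L_2(1.6) + (-9)×L_3(1.6)
P(1.6) = 10.955358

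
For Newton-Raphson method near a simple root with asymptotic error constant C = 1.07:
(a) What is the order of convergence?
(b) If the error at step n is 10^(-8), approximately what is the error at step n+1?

(a) Newton-Raphson has quadratic (order 2) convergence near simple roots.
    This means |e_{n+1}| ≈ C|e_n|².

(b) With |e_n| = 10^(-8) and C = 1.07:
    |e_{n+1}| ≈ 1.07 × (10^(-8))² = 1.07 × 10^(-16)

(a) 2 (quadratic); (b) |e_{n+1}| ≈ 1.070e-16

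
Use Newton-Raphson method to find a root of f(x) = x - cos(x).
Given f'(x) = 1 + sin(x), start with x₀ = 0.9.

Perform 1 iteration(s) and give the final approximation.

f(x) = x - cos(x)
f'(x) = 1 + sin(x)
x₀ = 0.9

Newton-Raphson formula: x_{n+1} = x_n - f(x_n)/f'(x_n)

Iteration 1:
  f(0.900000) = 0.278390
  f'(0.900000) = 1.783327
  x_1 = 0.900000 - 0.278390/1.783327 = 0.743893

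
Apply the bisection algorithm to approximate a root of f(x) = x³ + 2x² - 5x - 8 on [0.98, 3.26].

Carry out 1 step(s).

f(x) = x³ + 2x² - 5x - 8
Initial interval: [0.98, 3.26]

Iteration 1:
  c_1 = (0.980000 + 3.260000)/2 = 2.120000
  f(c_1) = f(2.120000) = -0.083072
  f(a) × f(c) ≥ 0, new interval: [2.120000, 3.260000]

After 1 iteration(s), the approximation is c_1 = 2.120000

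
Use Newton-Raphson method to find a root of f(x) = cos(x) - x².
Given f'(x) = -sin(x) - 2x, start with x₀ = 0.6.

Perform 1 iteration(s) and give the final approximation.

f(x) = cos(x) - x²
f'(x) = -sin(x) - 2x
x₀ = 0.6

Newton-Raphson formula: x_{n+1} = x_n - f(x_n)/f'(x_n)

Iteration 1:
  f(0.600000) = 0.465336
  f'(0.600000) = -1.764642
  x_1 = 0.600000 - 0.465336/(-1.764642) = 0.863700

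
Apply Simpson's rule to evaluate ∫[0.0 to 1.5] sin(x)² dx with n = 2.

f(x) = sin(x)²
a = 0.0, b = 1.5, n = 2
h = (b - a)/n = 0.750000

Simpson's rule: (h/3)[f(x₀) + 4f(x₁) + 2f(x₂) + ... + f(xₙ)]

x_0 = 0.0000, f(x_0) = 0.000000, coefficient = 1
x_1 = 0.7500, f(x_1) = 0.464631, coefficient = 4
x_2 = 1.5000, f(x_2) = 0.994996, coefficient = 1

I ≈ (0.750000/3) × 2.853522 = 0.713380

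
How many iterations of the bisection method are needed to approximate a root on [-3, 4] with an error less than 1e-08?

We need (b-a)/2^n ≤ 1e-08
(4 - (-3))/2^n ≤ 1e-08
7/2^n ≤ 1e-08
2^n ≥ 700000000
n ≥ log₂(700000000) = 29.38
n ≥ 30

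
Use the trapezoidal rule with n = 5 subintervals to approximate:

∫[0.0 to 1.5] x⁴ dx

f(x) = x⁴
a = 0.0, b = 1.5, n = 5
h = (b - a)/n = 0.300000

Trapezoidal rule: (h/2)[f(x₀) + 2f(x₁) + 2f(x₂) + ... + f(xₙ)]

x_0 = 0.0000, f(x_0) = 0.000000, coefficient = 1
x_1 = 0.3000, f(x_1) = 0.008100, coefficient = 2
x_2 = 0.6000, f(x_2) = 0.129600, coefficient = 2
x_3 = 0.9000, f(x_3) = 0.656100, coefficient = 2
x_4 = 1.2000, f(x_4) = 2.073600, coefficient = 2
x_5 = 1.5000, f(x_5) = 5.062500, coefficient = 1

I ≈ (0.300000/2) × 10.797300 = 1.619595
Exact value: 1.518750
Error: 0.100845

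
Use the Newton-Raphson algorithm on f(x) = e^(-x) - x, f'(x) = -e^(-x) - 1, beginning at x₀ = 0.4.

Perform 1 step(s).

f(x) = e^(-x) - x
f'(x) = -e^(-x) - 1
x₀ = 0.4

Newton-Raphson formula: x_{n+1} = x_n - f(x_n)/f'(x_n)

Iteration 1:
  f(0.400000) = 0.270320
  f'(0.400000) = -1.670320
  x_1 = 0.400000 - 0.270320/(-1.670320) = 0.561837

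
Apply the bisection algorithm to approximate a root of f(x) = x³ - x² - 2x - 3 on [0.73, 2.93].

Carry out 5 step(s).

f(x) = x³ - x² - 2x - 3
Initial interval: [0.73, 2.93]

Iteration 1:
  c_1 = (0.730000 + 2.930000)/2 = 1.830000
  f(c_1) = f(1.830000) = -3.880413
  f(a) × f(c) ≥ 0, new interval: [1.830000, 2.930000]
Iteration 2:
  c_2 = (1.830000 + 2.930000)/2 = 2.380000
  f(c_2) = f(2.380000) = 0.056872
  f(a) × f(c) < 0, new interval: [1.830000, 2.380000]
Iteration 3:
  c_3 = (1.830000 + 2.380000)/2 = 2.105000
  f(c_3) = f(2.105000) = -2.313717
  f(a) × f(c) ≥ 0, new interval: [2.105000, 2.380000]
Iteration 4:
  c_4 = (2.105000 + 2.380000)/2 = 2.242500
  f(c_4) = f(2.242500) = -1.236708
  f(a) × f(c) ≥ 0, new interval: [2.242500, 2.380000]
Iteration 5:
  c_5 = (2.242500 + 2.380000)/2 = 2.311250
  f(c_5) = f(2.311250) = -0.617964
  f(a) × f(c) ≥ 0, new interval: [2.311250, 2.380000]

After 5 iteration(s), the approximation is c_5 = 2.311250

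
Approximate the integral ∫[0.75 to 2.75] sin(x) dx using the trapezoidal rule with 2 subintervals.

f(x) = sin(x)
a = 0.75, b = 2.75, n = 2
h = (b - a)/n = 1.000000

Trapezoidal rule: (h/2)[f(x₀) + 2f(x₁) + 2f(x₂) + ... + f(xₙ)]

x_0 = 0.7500, f(x_0) = 0.681639, coefficient = 1
x_1 = 1.7500, f(x_1) = 0.983986, coefficient = 2
x_2 = 2.7500, f(x_2) = 0.381661, coefficient = 1

I ≈ (1.000000/2) × 3.031272 = 1.515636
Exact value: 1.655991
Error: 0.140355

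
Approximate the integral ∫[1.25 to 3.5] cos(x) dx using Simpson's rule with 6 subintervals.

f(x) = cos(x)
a = 1.25, b = 3.5, n = 6
h = (b - a)/n = 0.375000

Simpson's rule: (h/3)[f(x₀) + 4f(x₁) + 2f(x₂) + ... + f(xₙ)]

x_0 = 1.2500, f(x_0) = 0.315322, coefficient = 1
x_1 = 1.6250, f(x_1) = -0.054177, coefficient = 4
x_2 = 2.0000, f(x_2) = -0.416147, coefficient = 2
x_3 = 2.3750, f(x_3) = -0.720278, coefficient = 4
x_4 = 2.7500, f(x_4) = -0.924302, coefficient = 2
x_5 = 3.1250, f(x_5) = -0.999862, coefficient = 4
x_6 = 3.5000, f(x_6) = -0.936457, coefficient = 1

I ≈ (0.375000/3) × -10.399305 = -1.299913
Exact value: -1.299768
Error: 0.000145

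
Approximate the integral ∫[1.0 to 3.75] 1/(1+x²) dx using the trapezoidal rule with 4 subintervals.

f(x) = 1/(1+x²)
a = 1.0, b = 3.75, n = 4
h = (b - a)/n = 0.687500

Trapezoidal rule: (h/2)[f(x₀) + 2f(x₁) + 2f(x₂) + ... + f(xₙ)]

x_0 = 1.0000, f(x_0) = 0.500000, coefficient = 1
x_1 = 1.6875, f(x_1) = 0.259898, coefficient = 2
x_2 = 2.3750, f(x_2) = 0.150588, coefficient = 2
x_3 = 3.0625, f(x_3) = 0.096349, coefficient = 2
x_4 = 3.7500, f(x_4) = 0.066390, coefficient = 1

I ≈ (0.687500/2) × 1.580062 = 0.543146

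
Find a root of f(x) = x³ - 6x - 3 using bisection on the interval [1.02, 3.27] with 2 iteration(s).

f(x) = x³ - 6x - 3
Initial interval: [1.02, 3.27]

Iteration 1:
  c_1 = (1.020000 + 3.270000)/2 = 2.145000
  f(c_1) = f(2.145000) = -6.000801
  f(a) × f(c) ≥ 0, new interval: [2.145000, 3.270000]
Iteration 2:
  c_2 = (2.145000 + 3.270000)/2 = 2.707500
  f(c_2) = f(2.707500) = 0.602481
  f(a) × f(c) < 0, new interval: [2.145000, 2.707500]

After 2 iteration(s), the approximation is c_2 = 2.707500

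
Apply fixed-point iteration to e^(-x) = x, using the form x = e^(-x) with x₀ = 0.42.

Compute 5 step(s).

Equation: e^(-x) = x
Fixed-point form: x = e^(-x)
x₀ = 0.42

x_1 = g(0.420000) = 0.657047
x_2 = g(0.657047) = 0.518380
x_3 = g(0.518380) = 0.595484
x_4 = g(0.595484) = 0.551295
x_5 = g(0.551295) = 0.576203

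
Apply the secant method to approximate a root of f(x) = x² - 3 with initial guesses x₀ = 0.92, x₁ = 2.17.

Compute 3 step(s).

f(x) = x² - 3
x₀ = 0.92, x₁ = 2.17

Secant formula: x_{n+1} = x_n - f(x_n)(x_n - x_{n-1})/(f(x_n) - f(x_{n-1}))

Iteration 1:
  f(0.920000) = -2.153600
  f(2.170000) = 1.708900
  x_2 = 2.170000 - 1.708900×(2.170000 - 0.920000)/(1.708900 - (-2.153600))
       = 1.616958
Iteration 2:
  f(2.170000) = 1.708900
  f(1.616958) = -0.385447
  x_3 = 1.616958 - (-0.385447)×(1.616958 - 2.170000)/(-0.385447 - 1.708900)
       = 1.718741
Iteration 3:
  f(1.616958) = -0.385447
  f(1.718741) = -0.045930
  x_4 = 1.718741 - (-0.045930)×(1.718741 - 1.616958)/(-0.045930 - (-0.385447))
       = 1.732510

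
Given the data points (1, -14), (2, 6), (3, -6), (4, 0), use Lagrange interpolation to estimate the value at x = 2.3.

Lagrange interpolation formula:
P(x) = Σ yᵢ × Lᵢ(x)
where Lᵢ(x) = Π_{j≠i} (x - xⱼ)/(xᵢ - xⱼ)

L_0(2.3) = (2.3 - 2)/(1 - 2) × (2.3 - 3)/(1 - 3) × (2.3 - 4)/(1 - 4) = -0.059500
L_1(2.3) = (2.3 - 1)/(2 - 1) × (2.3 - 3)/(2 - 3) × (2.3 - 4)/(2 - 4) = 0.773500
L_2(2.3) = (2.3 - 1)/(3 - 1) × (2.3 - 2)/(3 - 2) × (2.3 - 4)/(3 - 4) = 0.331500
L_3(2.3) = (2.3 - 1)/(4 - 1) × (2.3 - 2)/(4 - 2) × (2.3 - 3)/(4 - 3) = -0.045500

P(2.3) = (-14)×L_0(2.3) + 6×L_1(2.3) + (-6)×L_2(2.3) + 0×L_3(2.3)
P(2.3) = 3.485000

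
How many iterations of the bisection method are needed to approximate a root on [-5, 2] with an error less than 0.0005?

We need (b-a)/2^n ≤ 0.0005
(2 - (-5))/2^n ≤ 0.0005
7/2^n ≤ 0.0005
2^n ≥ 14000
n ≥ log₂(14000) = 13.77
n ≥ 14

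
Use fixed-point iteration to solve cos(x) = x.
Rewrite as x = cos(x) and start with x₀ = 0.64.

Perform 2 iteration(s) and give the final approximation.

Equation: cos(x) = x
Fixed-point form: x = cos(x)
x₀ = 0.64

x_1 = g(0.640000) = 0.802096
x_2 = g(0.802096) = 0.695202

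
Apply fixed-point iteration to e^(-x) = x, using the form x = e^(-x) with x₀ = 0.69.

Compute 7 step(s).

Equation: e^(-x) = x
Fixed-point form: x = e^(-x)
x₀ = 0.69

x_1 = g(0.690000) = 0.501576
x_2 = g(0.501576) = 0.605575
x_3 = g(0.605575) = 0.545760
x_4 = g(0.545760) = 0.579401
x_5 = g(0.579401) = 0.560234
x_6 = g(0.560234) = 0.571076
x_7 = g(0.571076) = 0.564918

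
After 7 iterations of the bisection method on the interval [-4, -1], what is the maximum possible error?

Bisection error bound: |error| ≤ (b-a)/2^n
|error| ≤ (-1 - (-4))/2^7 = 3/2^7
|error| ≤ 0.0234375000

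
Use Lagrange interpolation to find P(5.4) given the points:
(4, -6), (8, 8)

Lagrange interpolation formula:
P(x) = Σ yᵢ × Lᵢ(x)
where Lᵢ(x) = Π_{j≠i} (x - xⱼ)/(xᵢ - xⱼ)

L_0(5.4) = (5.4 - 8)/(4 - 8) = 0.650000
L_1(5.4) = (5.4 - 4)/(8 - 4) = 0.350000

P(5.4) = (-6)×L_0(5.4) + 8×L_1(5.4)
P(5.4) = -1.100000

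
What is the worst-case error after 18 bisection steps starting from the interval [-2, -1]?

Bisection error bound: |error| ≤ (b-a)/2^n
|error| ≤ (-1 - (-2))/2^18 = 1/2^18
|error| ≤ 0.0000038147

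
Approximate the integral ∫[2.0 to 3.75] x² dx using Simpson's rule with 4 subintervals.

f(x) = x²
a = 2.0, b = 3.75, n = 4
h = (b - a)/n = 0.437500

Simpson's rule: (h/3)[f(x₀) + 4f(x₁) + 2f(x₂) + ... + f(xₙ)]

x_0 = 2.0000, f(x_0) = 4.000000, coefficient = 1
x_1 = 2.4375, f(x_1) = 5.941406, coefficient = 4
x_2 = 2.8750, f(x_2) = 8.265625, coefficient = 2
x_3 = 3.3125, f(x_3) = 10.972656, coefficient = 4
x_4 = 3.7500, f(x_4) = 14.062500, coefficient = 1

I ≈ (0.437500/3) × 102.250000 = 14.911458
Exact value: 14.911458
Error: 0.000000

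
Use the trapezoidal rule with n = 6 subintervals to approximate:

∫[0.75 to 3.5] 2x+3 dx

f(x) = 2x+3
a = 0.75, b = 3.5, n = 6
h = (b - a)/n = 0.458333

Trapezoidal rule: (h/2)[f(x₀) + 2f(x₁) + 2f(x₂) + ... + f(xₙ)]

x_0 = 0.7500, f(x_0) = 4.500000, coefficient = 1
x_1 = 1.2083, f(x_1) = 5.416667, coefficient = 2
x_2 = 1.6667, f(x_2) = 6.333333, coefficient = 2
x_3 = 2.1250, f(x_3) = 7.250000, coefficient = 2
x_4 = 2.5833, f(x_4) = 8.166667, coefficient = 2
x_5 = 3.0417, f(x_5) = 9.083333, coefficient = 2
x_6 = 3.5000, f(x_6) = 10.000000, coefficient = 1

I ≈ (0.458333/2) × 87.000000 = 19.937500
Exact value: 19.937500
Error: 0.000000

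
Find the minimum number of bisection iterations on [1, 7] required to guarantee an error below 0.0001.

We need (b-a)/2^n ≤ 0.0001
(7 - 1)/2^n ≤ 0.0001
6/2^n ≤ 0.0001
2^n ≥ 60000
n ≥ log₂(60000) = 15.87
n ≥ 16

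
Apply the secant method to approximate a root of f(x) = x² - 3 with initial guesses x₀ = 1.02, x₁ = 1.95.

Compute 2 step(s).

f(x) = x² - 3
x₀ = 1.02, x₁ = 1.95

Secant formula: x_{n+1} = x_n - f(x_n)(x_n - x_{n-1})/(f(x_n) - f(x_{n-1}))

Iteration 1:
  f(1.020000) = -1.959600
  f(1.950000) = 0.802500
  x_2 = 1.950000 - 0.802500×(1.950000 - 1.020000)/(0.802500 - (-1.959600))
       = 1.679798
Iteration 2:
  f(1.950000) = 0.802500
  f(1.679798) = -0.178279
  x_3 = 1.679798 - (-0.178279)×(1.679798 - 1.950000)/(-0.178279 - 0.802500)
       = 1.728913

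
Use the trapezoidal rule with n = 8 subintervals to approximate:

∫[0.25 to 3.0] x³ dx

f(x) = x³
a = 0.25, b = 3.0, n = 8
h = (b - a)/n = 0.343750

Trapezoidal rule: (h/2)[f(x₀) + 2f(x₁) + 2f(x₂) + ... + f(xₙ)]

x_0 = 0.2500, f(x_0) = 0.015625, coefficient = 1
x_1 = 0.5938, f(x_1) = 0.209320, coefficient = 2
x_2 = 0.9375, f(x_2) = 0.823975, coefficient = 2
x_3 = 1.2812, f(x_3) = 2.103302, coefficient = 2
x_4 = 1.6250, f(x_4) = 4.291016, coefficient = 2
x_5 = 1.9688, f(x_5) = 7.630829, coefficient = 2
x_6 = 2.3125, f(x_6) = 12.366455, coefficient = 2
x_7 = 2.6562, f(x_7) = 18.741608, coefficient = 2
x_8 = 3.0000, f(x_8) = 27.000000, coefficient = 1

I ≈ (0.343750/2) × 119.348633 = 20.513046
Exact value: 20.249023
Error: 0.264023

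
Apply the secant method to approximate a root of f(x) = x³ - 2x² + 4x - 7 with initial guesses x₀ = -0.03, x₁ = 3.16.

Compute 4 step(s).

f(x) = x³ - 2x² + 4x - 7
x₀ = -0.03, x₁ = 3.16

Secant formula: x_{n+1} = x_n - f(x_n)(x_n - x_{n-1})/(f(x_n) - f(x_{n-1}))

Iteration 1:
  f(-0.030000) = -7.121827
  f(3.160000) = 17.223296
  x_2 = 3.160000 - 17.223296×(3.160000 - (-0.030000))/(17.223296 - (-7.121827))
       = 0.903190
Iteration 2:
  f(3.160000) = 17.223296
  f(0.903190) = -4.281965
  x_3 = 0.903190 - (-4.281965)×(0.903190 - 3.160000)/(-4.281965 - 17.223296)
       = 1.352549
Iteration 3:
  f(0.903190) = -4.281965
  f(1.352549) = -2.774244
  x_4 = 1.352549 - (-2.774244)×(1.352549 - 0.903190)/(-2.774244 - (-4.281965))
       = 2.179380
Iteration 4:
  f(1.352549) = -2.774244
  f(2.179380) = 2.569523
  x_5 = 2.179380 - 2.569523×(2.179380 - 1.352549)/(2.569523 - (-2.774244))
       = 1.781803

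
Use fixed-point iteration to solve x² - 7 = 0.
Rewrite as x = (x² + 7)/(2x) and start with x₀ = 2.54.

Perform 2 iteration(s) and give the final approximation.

Equation: x² - 7 = 0
Fixed-point form: x = (x² + 7)/(2x)
x₀ = 2.54

x_1 = g(2.540000) = 2.647953
x_2 = g(2.647953) = 2.645752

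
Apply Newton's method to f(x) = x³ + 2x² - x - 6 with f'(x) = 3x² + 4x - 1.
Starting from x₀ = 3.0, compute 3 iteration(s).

f(x) = x³ + 2x² - x - 6
f'(x) = 3x² + 4x - 1
x₀ = 3.0

Newton-Raphson formula: x_{n+1} = x_n - f(x_n)/f'(x_n)

Iteration 1:
  f(3.000000) = 36.000000
  f'(3.000000) = 38.000000
  x_1 = 3.000000 - 36.000000/38.000000 = 2.052632
Iteration 2:
  f(2.052632) = 9.022306
  f'(2.052632) = 19.850416
  x_2 = 2.052632 - 9.022306/19.850416 = 1.598117
Iteration 3:
  f(1.598117) = 1.591392
  f'(1.598117) = 13.054400
  x_3 = 1.598117 - 1.591392/13.054400 = 1.476212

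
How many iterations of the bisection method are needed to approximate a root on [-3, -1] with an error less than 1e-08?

We need (b-a)/2^n ≤ 1e-08
(-1 - (-3))/2^n ≤ 1e-08
2/2^n ≤ 1e-08
2^n ≥ 200000000
n ≥ log₂(200000000) = 27.58
n ≥ 28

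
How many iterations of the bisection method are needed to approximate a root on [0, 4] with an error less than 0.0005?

We need (b-a)/2^n ≤ 0.0005
(4 - 0)/2^n ≤ 0.0005
4/2^n ≤ 0.0005
2^n ≥ 8000
n ≥ log₂(8000) = 12.97
n ≥ 13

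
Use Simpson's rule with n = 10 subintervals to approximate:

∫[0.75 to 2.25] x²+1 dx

f(x) = x²+1
a = 0.75, b = 2.25, n = 10
h = (b - a)/n = 0.150000

Simpson's rule: (h/3)[f(x₀) + 4f(x₁) + 2f(x₂) + ... + f(xₙ)]

x_0 = 0.7500, f(x_0) = 1.562500, coefficient = 1
x_1 = 0.9000, f(x_1) = 1.810000, coefficient = 4
x_2 = 1.0500, f(x_2) = 2.102500, coefficient = 2
x_3 = 1.2000, f(x_3) = 2.440000, coefficient = 4
x_4 = 1.3500, f(x_4) = 2.822500, coefficient = 2
x_5 = 1.5000, f(x_5) = 3.250000, coefficient = 4
x_6 = 1.6500, f(x_6) = 3.722500, coefficient = 2
x_7 = 1.8000, f(x_7) = 4.240000, coefficient = 4
x_8 = 1.9500, f(x_8) = 4.802500, coefficient = 2
x_9 = 2.1000, f(x_9) = 5.410000, coefficient = 4
x_10 = 2.2500, f(x_10) = 6.062500, coefficient = 1

I ≈ (0.150000/3) × 103.125000 = 5.156250
Exact value: 5.156250
Error: 0.000000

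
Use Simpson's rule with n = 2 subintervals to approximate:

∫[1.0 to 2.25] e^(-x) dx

f(x) = e^(-x)
a = 1.0, b = 2.25, n = 2
h = (b - a)/n = 0.625000

Simpson's rule: (h/3)[f(x₀) + 4f(x₁) + 2f(x₂) + ... + f(xₙ)]

x_0 = 1.0000, f(x_0) = 0.367879, coefficient = 1
x_1 = 1.6250, f(x_1) = 0.196912, coefficient = 4
x_2 = 2.2500, f(x_2) = 0.105399, coefficient = 1

I ≈ (0.625000/3) × 1.260925 = 0.262693
Exact value: 0.262480
Error: 0.000213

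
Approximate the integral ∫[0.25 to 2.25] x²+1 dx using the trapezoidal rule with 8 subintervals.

f(x) = x²+1
a = 0.25, b = 2.25, n = 8
h = (b - a)/n = 0.250000

Trapezoidal rule: (h/2)[f(x₀) + 2f(x₁) + 2f(x₂) + ... + f(xₙ)]

x_0 = 0.2500, f(x_0) = 1.062500, coefficient = 1
x_1 = 0.5000, f(x_1) = 1.250000, coefficient = 2
x_2 = 0.7500, f(x_2) = 1.562500, coefficient = 2
x_3 = 1.0000, f(x_3) = 2.000000, coefficient = 2
x_4 = 1.2500, f(x_4) = 2.562500, coefficient = 2
x_5 = 1.5000, f(x_5) = 3.250000, coefficient = 2
x_6 = 1.7500, f(x_6) = 4.062500, coefficient = 2
x_7 = 2.0000, f(x_7) = 5.000000, coefficient = 2
x_8 = 2.2500, f(x_8) = 6.062500, coefficient = 1

I ≈ (0.250000/2) × 46.500000 = 5.812500
Exact value: 5.791667
Error: 0.020833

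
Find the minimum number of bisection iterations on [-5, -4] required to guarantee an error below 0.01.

We need (b-a)/2^n ≤ 0.01
(-4 - (-5))/2^n ≤ 0.01
1/2^n ≤ 0.01
2^n ≥ 100
n ≥ log₂(100) = 6.64
n ≥ 7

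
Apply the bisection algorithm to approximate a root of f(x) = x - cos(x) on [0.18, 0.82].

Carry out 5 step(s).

f(x) = x - cos(x)
Initial interval: [0.18, 0.82]

Iteration 1:
  c_1 = (0.180000 + 0.820000)/2 = 0.500000
  f(c_1) = f(0.500000) = -0.377583
  f(a) × f(c) ≥ 0, new interval: [0.500000, 0.820000]
Iteration 2:
  c_2 = (0.500000 + 0.820000)/2 = 0.660000
  f(c_2) = f(0.660000) = -0.129992
  f(a) × f(c) ≥ 0, new interval: [0.660000, 0.820000]
Iteration 3:
  c_3 = (0.660000 + 0.820000)/2 = 0.740000
  f(c_3) = f(0.740000) = 0.001531
  f(a) × f(c) < 0, new interval: [0.660000, 0.740000]
Iteration 4:
  c_4 = (0.660000 + 0.740000)/2 = 0.700000
  f(c_4) = f(0.700000) = -0.064842
  f(a) × f(c) ≥ 0, new interval: [0.700000, 0.740000]
Iteration 5:
  c_5 = (0.700000 + 0.740000)/2 = 0.720000
  f(c_5) = f(0.720000) = -0.031806
  f(a) × f(c) ≥ 0, new interval: [0.720000, 0.740000]

After 5 iteration(s), the approximation is c_5 = 0.720000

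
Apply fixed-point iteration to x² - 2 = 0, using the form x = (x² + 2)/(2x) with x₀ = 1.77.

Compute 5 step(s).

Equation: x² - 2 = 0
Fixed-point form: x = (x² + 2)/(2x)
x₀ = 1.77

x_1 = g(1.770000) = 1.449972
x_2 = g(1.449972) = 1.414654
x_3 = g(1.414654) = 1.414214
x_4 = g(1.414214) = 1.414214
x_5 = g(1.414214) = 1.414214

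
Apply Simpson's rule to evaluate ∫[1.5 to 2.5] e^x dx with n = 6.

f(x) = e^x
a = 1.5, b = 2.5, n = 6
h = (b - a)/n = 0.166667

Simpson's rule: (h/3)[f(x₀) + 4f(x₁) + 2f(x₂) + ... + f(xₙ)]

x_0 = 1.5000, f(x_0) = 4.481689, coefficient = 1
x_1 = 1.6667, f(x_1) = 5.294490, coefficient = 4
x_2 = 1.8333, f(x_2) = 6.254701, coefficient = 2
x_3 = 2.0000, f(x_3) = 7.389056, coefficient = 4
x_4 = 2.1667, f(x_4) = 8.729138, coefficient = 2
x_5 = 2.3333, f(x_5) = 10.312259, coefficient = 4
x_6 = 2.5000, f(x_6) = 12.182494, coefficient = 1

I ≈ (0.166667/3) × 138.615080 = 7.700838
Exact value: 7.700805
Error: 0.000033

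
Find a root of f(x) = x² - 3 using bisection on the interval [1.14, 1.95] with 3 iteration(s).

f(x) = x² - 3
Initial interval: [1.14, 1.95]

Iteration 1:
  c_1 = (1.140000 + 1.950000)/2 = 1.545000
  f(c_1) = f(1.545000) = -0.612975
  f(a) × f(c) ≥ 0, new interval: [1.545000, 1.950000]
Iteration 2:
  c_2 = (1.545000 + 1.950000)/2 = 1.747500
  f(c_2) = f(1.747500) = 0.053756
  f(a) × f(c) < 0, new interval: [1.545000, 1.747500]
Iteration 3:
  c_3 = (1.545000 + 1.747500)/2 = 1.646250
  f(c_3) = f(1.646250) = -0.289861
  f(a) × f(c) ≥ 0, new interval: [1.646250, 1.747500]

After 3 iteration(s), the approximation is c_3 = 1.646250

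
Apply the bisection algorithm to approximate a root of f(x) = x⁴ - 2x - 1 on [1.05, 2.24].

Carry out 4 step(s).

f(x) = x⁴ - 2x - 1
Initial interval: [1.05, 2.24]

Iteration 1:
  c_1 = (1.050000 + 2.240000)/2 = 1.645000
  f(c_1) = f(1.645000) = 3.032571
  f(a) × f(c) < 0, new interval: [1.050000, 1.645000]
Iteration 2:
  c_2 = (1.050000 + 1.645000)/2 = 1.347500
  f(c_2) = f(1.347500) = -0.398029
  f(a) × f(c) ≥ 0, new interval: [1.347500, 1.645000]
Iteration 3:
  c_3 = (1.347500 + 1.645000)/2 = 1.496250
  f(c_3) = f(1.496250) = 1.019565
  f(a) × f(c) < 0, new interval: [1.347500, 1.496250]
Iteration 4:
  c_4 = (1.347500 + 1.496250)/2 = 1.421875
  f(c_4) = f(1.421875) = 0.243636
  f(a) × f(c) < 0, new interval: [1.347500, 1.421875]

After 4 iteration(s), the approximation is c_4 = 1.421875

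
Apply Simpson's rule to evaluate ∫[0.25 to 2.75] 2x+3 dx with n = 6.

f(x) = 2x+3
a = 0.25, b = 2.75, n = 6
h = (b - a)/n = 0.416667

Simpson's rule: (h/3)[f(x₀) + 4f(x₁) + 2f(x₂) + ... + f(xₙ)]

x_0 = 0.2500, f(x_0) = 3.500000, coefficient = 1
x_1 = 0.6667, f(x_1) = 4.333333, coefficient = 4
x_2 = 1.0833, f(x_2) = 5.166667, coefficient = 2
x_3 = 1.5000, f(x_3) = 6.000000, coefficient = 4
x_4 = 1.9167, f(x_4) = 6.833333, coefficient = 2
x_5 = 2.3333, f(x_5) = 7.666667, coefficient = 4
x_6 = 2.7500, f(x_6) = 8.500000, coefficient = 1

I ≈ (0.416667/3) × 108.000000 = 15.000000
Exact value: 15.000000
Error: 0.000000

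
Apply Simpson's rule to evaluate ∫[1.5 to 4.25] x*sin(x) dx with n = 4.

f(x) = x*sin(x)
a = 1.5, b = 4.25, n = 4
h = (b - a)/n = 0.687500

Simpson's rule: (h/3)[f(x₀) + 4f(x₁) + 2f(x₂) + ... + f(xₙ)]

x_0 = 1.5000, f(x_0) = 1.496242, coefficient = 1
x_1 = 2.1875, f(x_1) = 1.784539, coefficient = 4
x_2 = 2.8750, f(x_2) = 0.757407, coefficient = 2
x_3 = 3.5625, f(x_3) = -1.455598, coefficient = 4
x_4 = 4.2500, f(x_4) = -3.803705, coefficient = 1

I ≈ (0.687500/3) × 0.523119 = 0.119881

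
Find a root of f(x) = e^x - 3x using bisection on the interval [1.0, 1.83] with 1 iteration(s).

f(x) = e^x - 3x
Initial interval: [1.0, 1.83]

Iteration 1:
  c_1 = (1.000000 + 1.830000)/2 = 1.415000
  f(c_1) = f(1.415000) = -0.128514
  f(a) × f(c) ≥ 0, new interval: [1.415000, 1.830000]

After 1 iteration(s), the approximation is c_1 = 1.415000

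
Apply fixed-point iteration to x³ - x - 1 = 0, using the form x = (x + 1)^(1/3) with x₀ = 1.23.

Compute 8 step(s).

Equation: x³ - x - 1 = 0
Fixed-point form: x = (x + 1)^(1/3)
x₀ = 1.23

x_1 = g(1.230000) = 1.306477
x_2 = g(1.306477) = 1.321244
x_3 = g(1.321244) = 1.324058
x_4 = g(1.324058) = 1.324593
x_5 = g(1.324593) = 1.324694
x_6 = g(1.324694) = 1.324713
x_7 = g(1.324713) = 1.324717
x_8 = g(1.324717) = 1.324718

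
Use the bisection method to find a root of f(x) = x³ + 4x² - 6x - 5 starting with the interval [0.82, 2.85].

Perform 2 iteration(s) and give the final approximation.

f(x) = x³ + 4x² - 6x - 5
Initial interval: [0.82, 2.85]

Iteration 1:
  c_1 = (0.820000 + 2.850000)/2 = 1.835000
  f(c_1) = f(1.835000) = 3.637758
  f(a) × f(c) < 0, new interval: [0.820000, 1.835000]
Iteration 2:
  c_2 = (0.820000 + 1.835000)/2 = 1.327500
  f(c_2) = f(1.327500) = -3.576580
  f(a) × f(c) ≥ 0, new interval: [1.327500, 1.835000]

After 2 iteration(s), the approximation is c_2 = 1.327500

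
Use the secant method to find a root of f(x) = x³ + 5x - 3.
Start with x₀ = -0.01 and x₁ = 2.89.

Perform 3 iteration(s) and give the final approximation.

f(x) = x³ + 5x - 3
x₀ = -0.01, x₁ = 2.89

Secant formula: x_{n+1} = x_n - f(x_n)(x_n - x_{n-1})/(f(x_n) - f(x_{n-1}))

Iteration 1:
  f(-0.010000) = -3.050001
  f(2.890000) = 35.587569
  x_2 = 2.890000 - 35.587569×(2.890000 - (-0.010000))/(35.587569 - (-3.050001))
       = 0.218922
Iteration 2:
  f(2.890000) = 35.587569
  f(0.218922) = -1.894896
  x_3 = 0.218922 - (-1.894896)×(0.218922 - 2.890000)/(-1.894896 - 35.587569)
       = 0.353957
Iteration 3:
  f(0.218922) = -1.894896
  f(0.353957) = -1.185872
  x_4 = 0.353957 - (-1.185872)×(0.353957 - 0.218922)/(-1.185872 - (-1.894896))
       = 0.579807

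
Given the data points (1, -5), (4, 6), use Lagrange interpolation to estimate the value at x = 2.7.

Lagrange interpolation formula:
P(x) = Σ yᵢ × Lᵢ(x)
where Lᵢ(x) = Π_{j≠i} (x - xⱼ)/(xᵢ - xⱼ)

L_0(2.7) = (2.7 - 4)/(1 - 4) = 0.433333
L_1(2.7) = (2.7 - 1)/(4 - 1) = 0.566667

P(2.7) = (-5)×L_0(2.7) + 6×L_1(2.7)
P(2.7) = 1.233333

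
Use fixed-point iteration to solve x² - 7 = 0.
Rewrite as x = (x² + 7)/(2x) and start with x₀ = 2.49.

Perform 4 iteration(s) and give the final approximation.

Equation: x² - 7 = 0
Fixed-point form: x = (x² + 7)/(2x)
x₀ = 2.49

x_1 = g(2.490000) = 2.650622
x_2 = g(2.650622) = 2.645756
x_3 = g(2.645756) = 2.645751
x_4 = g(2.645751) = 2.645751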